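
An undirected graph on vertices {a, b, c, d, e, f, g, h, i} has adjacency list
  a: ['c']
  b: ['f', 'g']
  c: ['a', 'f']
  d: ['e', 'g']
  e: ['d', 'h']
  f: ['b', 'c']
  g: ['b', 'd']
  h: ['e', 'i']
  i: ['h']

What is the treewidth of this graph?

A width-1 tree decomposition is:
Bags: B1 = {h, i}  B2 = {e, h}  B3 = {d, e}  B4 = {d, g}  B5 = {b, g}  B6 = {b, f}  B7 = {c, f}  B8 = {a, c}
Tree: B1–B2, B2–B3, B3–B4, B4–B5, B5–B6, B6–B7, B7–B8
Every bag has size at most 2, so the width is 2 − 1 = 1 and tw(G) ≤ 1. Any graph with an edge has treewidth ≥ 1, and G has the edge i–h. Therefore the treewidth is 1.

1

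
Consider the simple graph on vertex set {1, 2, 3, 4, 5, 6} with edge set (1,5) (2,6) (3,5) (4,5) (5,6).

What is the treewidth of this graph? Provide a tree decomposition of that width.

The largest bag has 2 vertices, giving width 1; this decomposition certifies tw(G) ≤ 1. Since G has at least one edge (e.g. 5–6), it is not an edgeless graph, so tw(G) ≥ 1. Hence tw(G) = 1 exactly.

Treewidth 1.
One such decomposition:
Bags: B1 = {5, 6}  B2 = {3, 5}  B3 = {4, 5}  B4 = {1, 5}  B5 = {2, 6}
Tree: B1–B2, B1–B3, B1–B4, B1–B5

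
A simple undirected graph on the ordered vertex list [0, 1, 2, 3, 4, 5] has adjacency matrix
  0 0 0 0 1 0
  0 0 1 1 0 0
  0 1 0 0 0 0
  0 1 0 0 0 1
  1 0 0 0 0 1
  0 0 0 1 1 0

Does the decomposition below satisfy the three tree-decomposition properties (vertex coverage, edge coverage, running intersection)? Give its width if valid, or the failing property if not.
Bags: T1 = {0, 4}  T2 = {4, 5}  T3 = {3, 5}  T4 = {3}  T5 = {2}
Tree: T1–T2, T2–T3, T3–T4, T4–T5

No — vertex 1 appears in no bag.

A tree decomposition must satisfy three properties: every vertex lies in some bag; for every edge, both endpoints lie together in some bag; and for every vertex, the bags containing it form a connected subtree. Here vertex 1 appears in no bag, so the decomposition is invalid.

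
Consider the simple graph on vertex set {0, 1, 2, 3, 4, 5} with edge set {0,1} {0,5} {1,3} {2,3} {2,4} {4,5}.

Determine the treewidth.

A width-2 tree decomposition is:
Bags: B1 = {1, 2, 3}  B2 = {1, 2, 4}  B3 = {1, 4, 5}  B4 = {0, 1, 5}
Tree: B1–B2, B2–B3, B3–B4
The largest bag has 3 vertices, giving width 2; this decomposition certifies tw(G) ≤ 2. Since 1–3–2–4–5–0–1 is a cycle in G, G is not acyclic. Forests are exactly the graphs of treewidth ≤ 1, so tw(G) ≥ 2. The upper and lower bounds meet at 2, so that is the treewidth.

2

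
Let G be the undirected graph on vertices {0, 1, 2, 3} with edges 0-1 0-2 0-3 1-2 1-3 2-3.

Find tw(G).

A width-3 tree decomposition is:
Bags: B1 = {0, 1, 2, 3}
Tree: (single bag)
With just one bag of size 4, the width is 4 − 1 = 3, so tw(G) ≤ 3. On the other hand G contains the 4-clique {0, 1, 2, 3}. A clique must lie in a single bag of any decomposition, so no decomposition can have width below 3. The upper and lower bounds meet at 3, so that is the treewidth.

3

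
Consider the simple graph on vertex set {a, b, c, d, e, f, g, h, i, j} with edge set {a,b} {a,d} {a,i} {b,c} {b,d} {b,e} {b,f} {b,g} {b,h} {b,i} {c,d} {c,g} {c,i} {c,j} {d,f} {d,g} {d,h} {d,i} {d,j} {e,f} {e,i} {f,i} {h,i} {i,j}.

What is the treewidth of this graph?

A width-3 tree decomposition is:
Bags: B1 = {b, c, d, i}  B2 = {b, c, d, g}  B3 = {c, d, i, j}  B4 = {b, d, f, i}  B5 = {b, e, f, i}  B6 = {a, b, d, i}  B7 = {b, d, h, i}
Tree: B1–B2, B1–B3, B1–B4, B4–B5, B4–B6, B1–B7
Each bag holds 4 vertices, so the decomposition has width 3, which upper-bounds the treewidth. Conversely, {c, d, i, j} is a clique of size 4, and the vertices of any clique must share a bag in every tree decomposition; so some bag has ≥ 4 vertices and tw(G) ≥ 3. Hence tw(G) = 3 exactly.

3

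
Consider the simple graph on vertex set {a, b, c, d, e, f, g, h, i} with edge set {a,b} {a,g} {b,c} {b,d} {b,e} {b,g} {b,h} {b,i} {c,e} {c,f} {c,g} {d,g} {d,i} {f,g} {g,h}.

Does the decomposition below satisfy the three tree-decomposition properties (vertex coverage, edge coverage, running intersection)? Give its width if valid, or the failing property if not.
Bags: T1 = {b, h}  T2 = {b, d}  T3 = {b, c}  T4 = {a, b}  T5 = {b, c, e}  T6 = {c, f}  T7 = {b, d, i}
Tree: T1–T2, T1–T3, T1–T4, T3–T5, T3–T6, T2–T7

A tree decomposition must satisfy three properties: every vertex lies in some bag; for every edge, both endpoints lie together in some bag; and for every vertex, the bags containing it form a connected subtree. Here vertex g appears in no bag, so the decomposition is invalid.

No — vertex g appears in no bag.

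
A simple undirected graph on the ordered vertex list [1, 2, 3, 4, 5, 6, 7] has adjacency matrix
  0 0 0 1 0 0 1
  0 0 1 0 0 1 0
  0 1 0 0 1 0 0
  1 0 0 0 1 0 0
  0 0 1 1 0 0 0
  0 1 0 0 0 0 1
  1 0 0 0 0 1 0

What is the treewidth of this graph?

2

A width-2 tree decomposition is:
Bags: B1 = {2, 6, 7}  B2 = {1, 2, 7}  B3 = {1, 2, 4}  B4 = {2, 4, 5}  B5 = {2, 3, 5}
Tree: B1–B2, B2–B3, B3–B4, B4–B5
Each bag holds 3 vertices, so the decomposition has width 2, which upper-bounds the treewidth. For the lower bound, G contains the cycle 2–6–7–1–4–5–3–2, so G is not a forest; only forests have treewidth ≤ 1, hence tw(G) ≥ 2. Combining the bounds, tw(G) = 2.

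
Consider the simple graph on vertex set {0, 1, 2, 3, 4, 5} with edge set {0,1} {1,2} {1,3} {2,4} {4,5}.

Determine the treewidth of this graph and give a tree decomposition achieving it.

Treewidth 1.
One such decomposition:
Bags: B1 = {1, 3}  B2 = {1, 2}  B3 = {2, 4}  B4 = {4, 5}  B5 = {0, 1}
Tree: B1–B2, B2–B3, B3–B4, B2–B5

Every bag has size at most 2, so the width is 2 − 1 = 1 and tw(G) ≤ 1. G has an edge, so its treewidth is at least 1. Therefore the treewidth is 1.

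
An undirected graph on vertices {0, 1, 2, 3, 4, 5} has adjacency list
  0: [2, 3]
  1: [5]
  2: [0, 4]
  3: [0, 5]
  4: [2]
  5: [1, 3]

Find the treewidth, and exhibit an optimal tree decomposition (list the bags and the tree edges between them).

Treewidth 1.
Bags: B1 = {2, 4}  B2 = {0, 2}  B3 = {0, 3}  B4 = {3, 5}  B5 = {1, 5}
Tree: B1–B2, B2–B3, B3–B4, B4–B5

Every bag has size at most 2, so the width is 2 − 1 = 1 and tw(G) ≤ 1. Since G has at least one edge (e.g. 4–2), it is not an edgeless graph, so tw(G) ≥ 1. Hence tw(G) = 1 exactly.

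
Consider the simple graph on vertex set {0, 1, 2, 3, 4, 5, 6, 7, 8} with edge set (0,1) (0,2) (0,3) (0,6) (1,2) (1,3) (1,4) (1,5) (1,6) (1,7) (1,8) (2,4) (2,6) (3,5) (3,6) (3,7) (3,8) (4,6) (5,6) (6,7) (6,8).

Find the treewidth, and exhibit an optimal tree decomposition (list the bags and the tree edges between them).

Every bag has size at most 4, so the width is 4 − 1 = 3 and tw(G) ≤ 3. On the other hand G contains the 4-clique {0, 1, 2, 6}. A clique must lie in a single bag of any decomposition, so no decomposition can have width below 3. The upper and lower bounds meet at 3, so that is the treewidth.

Treewidth 3.
One optimal decomposition is:
Bags: B1 = {1, 3, 5, 6}  B2 = {0, 1, 3, 6}  B3 = {1, 3, 6, 7}  B4 = {0, 1, 2, 6}  B5 = {1, 3, 6, 8}  B6 = {1, 2, 4, 6}
Tree: B1–B2, B2–B3, B2–B4, B3–B5, B4–B6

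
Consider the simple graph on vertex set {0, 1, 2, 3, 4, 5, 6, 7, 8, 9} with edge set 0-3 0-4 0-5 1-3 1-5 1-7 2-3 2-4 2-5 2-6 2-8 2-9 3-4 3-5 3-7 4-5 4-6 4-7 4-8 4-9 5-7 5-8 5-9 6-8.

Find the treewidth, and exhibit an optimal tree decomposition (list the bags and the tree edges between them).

Treewidth 3.
One such decomposition:
Bags: B1 = {2, 3, 4, 5}  B2 = {2, 4, 5, 8}  B3 = {0, 3, 4, 5}  B4 = {3, 4, 5, 7}  B5 = {2, 4, 6, 8}  B6 = {2, 4, 5, 9}  B7 = {1, 3, 5, 7}
Tree: B1–B2, B1–B3, B3–B4, B2–B5, B2–B6, B4–B7

Every bag has size at most 4, so the width is 4 − 1 = 3 and tw(G) ≤ 3. For the lower bound, the 4 vertices {1, 3, 5, 7} are pairwise adjacent, and any tree decomposition puts a clique entirely inside one bag — forcing width ≥ 3. Hence tw(G) = 3 exactly.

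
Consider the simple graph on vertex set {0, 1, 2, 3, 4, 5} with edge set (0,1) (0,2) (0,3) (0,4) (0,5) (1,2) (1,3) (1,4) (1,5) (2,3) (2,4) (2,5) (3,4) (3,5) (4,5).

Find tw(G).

5

A width-5 tree decomposition is:
Bags: B1 = {0, 1, 2, 3, 4, 5}
Tree: (single bag)
A single bag containing all 6 vertices is trivially a valid decomposition of width 5. Conversely, {0, 1, 2, 3, 4, 5} is a clique of size 6, and the vertices of any clique must share a bag in every tree decomposition; so some bag has ≥ 6 vertices and tw(G) ≥ 5. Hence tw(G) = 5 exactly.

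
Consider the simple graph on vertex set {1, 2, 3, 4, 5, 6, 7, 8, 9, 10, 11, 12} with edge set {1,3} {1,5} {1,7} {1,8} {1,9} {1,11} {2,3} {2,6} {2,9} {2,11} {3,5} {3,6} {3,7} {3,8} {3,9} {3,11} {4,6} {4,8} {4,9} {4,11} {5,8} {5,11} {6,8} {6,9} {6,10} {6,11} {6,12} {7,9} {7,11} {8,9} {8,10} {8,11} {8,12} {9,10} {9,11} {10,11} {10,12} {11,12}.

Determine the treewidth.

4

A width-4 tree decomposition is:
Bags: B1 = {2, 3, 6, 9, 11}  B2 = {3, 6, 8, 9, 11}  B3 = {1, 3, 8, 9, 11}  B4 = {6, 8, 9, 10, 11}  B5 = {6, 8, 10, 11, 12}  B6 = {1, 3, 7, 9, 11}  B7 = {1, 3, 5, 8, 11}  B8 = {4, 6, 8, 9, 11}
Tree: B1–B2, B2–B3, B2–B4, B4–B5, B3–B6, B3–B7, B2–B8
Every bag has size at most 5, so the width is 5 − 1 = 4 and tw(G) ≤ 4. Conversely, {1, 3, 8, 9, 11} is a clique of size 5, and the vertices of any clique must share a bag in every tree decomposition; so some bag has ≥ 5 vertices and tw(G) ≥ 4. Hence tw(G) = 4 exactly.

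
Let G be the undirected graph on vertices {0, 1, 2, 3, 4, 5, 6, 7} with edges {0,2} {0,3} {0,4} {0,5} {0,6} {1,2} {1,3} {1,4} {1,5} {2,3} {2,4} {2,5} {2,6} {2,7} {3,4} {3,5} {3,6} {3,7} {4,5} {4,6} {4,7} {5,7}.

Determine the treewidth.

A width-4 tree decomposition is:
Bags: B1 = {0, 2, 3, 4, 5}  B2 = {2, 3, 4, 5, 7}  B3 = {0, 2, 3, 4, 6}  B4 = {1, 2, 3, 4, 5}
Tree: B1–B2, B1–B3, B1–B4
Each bag holds 5 vertices, so the decomposition has width 4, which upper-bounds the treewidth. On the other hand G contains the 5-clique {0, 2, 3, 4, 5}. A clique must lie in a single bag of any decomposition, so no decomposition can have width below 4. Therefore the treewidth is 4.

4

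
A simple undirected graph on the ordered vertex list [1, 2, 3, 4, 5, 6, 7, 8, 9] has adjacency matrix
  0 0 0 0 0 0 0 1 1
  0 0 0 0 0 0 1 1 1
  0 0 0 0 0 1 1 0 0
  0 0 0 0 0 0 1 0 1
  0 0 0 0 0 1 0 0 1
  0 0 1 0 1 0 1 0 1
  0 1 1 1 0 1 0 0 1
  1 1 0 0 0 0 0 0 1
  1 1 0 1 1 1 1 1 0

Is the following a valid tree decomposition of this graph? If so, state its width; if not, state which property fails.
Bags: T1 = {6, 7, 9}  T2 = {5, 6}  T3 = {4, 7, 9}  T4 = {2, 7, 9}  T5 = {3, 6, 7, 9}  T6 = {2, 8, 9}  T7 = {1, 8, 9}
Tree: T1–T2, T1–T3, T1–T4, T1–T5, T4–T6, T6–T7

No — edge (9,5) lies in no bag.

A tree decomposition must satisfy three properties: every vertex lies in some bag; for every edge, both endpoints lie together in some bag; and for every vertex, the bags containing it form a connected subtree. Here edge (9,5) lies in no bag, so the decomposition is invalid.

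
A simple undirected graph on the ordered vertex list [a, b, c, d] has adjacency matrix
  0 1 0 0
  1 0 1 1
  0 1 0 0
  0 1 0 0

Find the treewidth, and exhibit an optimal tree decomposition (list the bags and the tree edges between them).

Each bag holds 2 vertices, so the decomposition has width 1, which upper-bounds the treewidth. Since G has at least one edge (e.g. d–b), it is not an edgeless graph, so tw(G) ≥ 1. The upper and lower bounds meet at 1, so that is the treewidth.

Treewidth 1.
Bags: B1 = {b, d}  B2 = {b, c}  B3 = {a, b}
Tree: B1–B2, B2–B3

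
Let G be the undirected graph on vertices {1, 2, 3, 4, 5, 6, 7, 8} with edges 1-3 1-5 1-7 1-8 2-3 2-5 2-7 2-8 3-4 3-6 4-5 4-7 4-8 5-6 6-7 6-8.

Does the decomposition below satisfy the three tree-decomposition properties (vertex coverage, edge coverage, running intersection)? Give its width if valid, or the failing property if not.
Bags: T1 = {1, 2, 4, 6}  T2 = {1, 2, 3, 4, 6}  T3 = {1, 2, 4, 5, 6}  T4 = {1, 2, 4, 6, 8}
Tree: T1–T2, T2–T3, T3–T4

A tree decomposition must satisfy three properties: every vertex lies in some bag; for every edge, both endpoints lie together in some bag; and for every vertex, the bags containing it form a connected subtree. Here vertex 7 appears in no bag, so the decomposition is invalid.

No — vertex 7 appears in no bag.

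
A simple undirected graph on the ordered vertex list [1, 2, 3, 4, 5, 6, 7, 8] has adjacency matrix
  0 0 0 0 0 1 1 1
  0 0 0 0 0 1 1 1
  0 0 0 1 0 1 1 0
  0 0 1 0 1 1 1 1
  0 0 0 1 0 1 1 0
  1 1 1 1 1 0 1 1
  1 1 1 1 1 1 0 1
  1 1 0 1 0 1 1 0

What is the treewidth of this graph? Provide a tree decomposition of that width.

Every bag has size at most 4, so the width is 4 − 1 = 3 and tw(G) ≤ 3. On the other hand G contains the 4-clique {1, 6, 7, 8}. A clique must lie in a single bag of any decomposition, so no decomposition can have width below 3. The upper and lower bounds meet at 3, so that is the treewidth.

Treewidth 3.
One optimal decomposition is:
Bags: B1 = {2, 6, 7, 8}  B2 = {4, 6, 7, 8}  B3 = {4, 5, 6, 7}  B4 = {3, 4, 6, 7}  B5 = {1, 6, 7, 8}
Tree: B1–B2, B2–B3, B3–B4, B2–B5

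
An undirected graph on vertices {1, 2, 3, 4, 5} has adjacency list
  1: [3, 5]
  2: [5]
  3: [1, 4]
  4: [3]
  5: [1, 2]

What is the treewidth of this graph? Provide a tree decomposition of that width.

Each bag holds 2 vertices, so the decomposition has width 1, which upper-bounds the treewidth. Any graph with an edge has treewidth ≥ 1, and G has the edge 4–3. Combining the bounds, tw(G) = 1.

Treewidth 1.
Bags: B1 = {3, 4}  B2 = {1, 3}  B3 = {1, 5}  B4 = {2, 5}
Tree: B1–B2, B2–B3, B3–B4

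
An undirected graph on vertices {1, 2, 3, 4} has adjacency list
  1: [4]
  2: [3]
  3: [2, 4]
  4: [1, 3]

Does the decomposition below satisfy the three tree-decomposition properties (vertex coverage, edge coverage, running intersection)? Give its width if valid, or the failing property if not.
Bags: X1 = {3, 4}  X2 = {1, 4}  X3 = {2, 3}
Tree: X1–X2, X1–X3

Yes; width 1.

Every vertex of G appears in some bag (union = {1, 2, 3, 4}); every edge is covered by a bag; and for each vertex v the set of bags containing v is connected in the bag tree. The decomposition is therefore valid. The largest bag has 2 vertices, so the width is 1.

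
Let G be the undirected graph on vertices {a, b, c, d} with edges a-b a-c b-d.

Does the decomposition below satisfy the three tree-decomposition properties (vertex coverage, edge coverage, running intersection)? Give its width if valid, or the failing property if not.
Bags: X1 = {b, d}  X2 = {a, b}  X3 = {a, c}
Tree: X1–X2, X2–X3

Yes; width 1.

Vertex coverage: the bags together contain {a, b, c, d}, the full vertex set. Edge coverage: each edge of G has both endpoints in at least one bag. Running intersection: for every vertex, the bags containing it form a connected subtree. All three properties hold, so this is a valid tree decomposition of width max|bag| − 1 = 1, and hence tw(G) ≤ 1.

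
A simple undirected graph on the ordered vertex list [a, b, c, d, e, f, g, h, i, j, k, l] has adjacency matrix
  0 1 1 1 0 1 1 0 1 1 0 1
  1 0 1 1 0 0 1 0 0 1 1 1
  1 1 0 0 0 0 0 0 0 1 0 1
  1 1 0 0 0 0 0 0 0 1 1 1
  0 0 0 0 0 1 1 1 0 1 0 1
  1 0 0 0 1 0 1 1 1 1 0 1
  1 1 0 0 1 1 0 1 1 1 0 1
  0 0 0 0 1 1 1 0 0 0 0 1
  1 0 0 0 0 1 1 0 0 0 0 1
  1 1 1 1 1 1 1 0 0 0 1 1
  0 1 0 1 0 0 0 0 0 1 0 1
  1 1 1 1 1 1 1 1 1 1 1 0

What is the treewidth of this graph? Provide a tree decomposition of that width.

Every bag has size at most 5, so the width is 5 − 1 = 4 and tw(G) ≤ 4. Conversely, {e, f, g, j, l} is a clique of size 5, and the vertices of any clique must share a bag in every tree decomposition; so some bag has ≥ 5 vertices and tw(G) ≥ 4. Therefore the treewidth is 4.

Treewidth 4.
One optimal decomposition is:
Bags: B1 = {a, b, g, j, l}  B2 = {a, b, c, j, l}  B3 = {a, f, g, j, l}  B4 = {a, f, g, i, l}  B5 = {a, b, d, j, l}  B6 = {b, d, j, k, l}  B7 = {e, f, g, j, l}  B8 = {e, f, g, h, l}
Tree: B1–B2, B1–B3, B3–B4, B1–B5, B5–B6, B3–B7, B7–B8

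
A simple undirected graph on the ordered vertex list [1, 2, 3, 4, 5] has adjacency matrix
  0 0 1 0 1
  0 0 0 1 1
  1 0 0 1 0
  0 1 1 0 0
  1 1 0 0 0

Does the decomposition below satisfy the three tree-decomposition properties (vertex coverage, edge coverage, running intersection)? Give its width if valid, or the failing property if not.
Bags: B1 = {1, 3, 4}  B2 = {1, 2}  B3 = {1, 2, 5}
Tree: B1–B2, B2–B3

No — edge (4,2) lies in no bag.

A tree decomposition must satisfy three properties: every vertex lies in some bag; for every edge, both endpoints lie together in some bag; and for every vertex, the bags containing it form a connected subtree. Here edge (4,2) lies in no bag, so the decomposition is invalid.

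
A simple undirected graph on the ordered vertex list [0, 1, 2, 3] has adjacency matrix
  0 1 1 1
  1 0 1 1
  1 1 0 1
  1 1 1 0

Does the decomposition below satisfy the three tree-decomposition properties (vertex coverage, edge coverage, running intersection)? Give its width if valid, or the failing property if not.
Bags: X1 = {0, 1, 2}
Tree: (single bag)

No — vertex 3 appears in no bag.

A tree decomposition must satisfy three properties: every vertex lies in some bag; for every edge, both endpoints lie together in some bag; and for every vertex, the bags containing it form a connected subtree. Here vertex 3 appears in no bag, so the decomposition is invalid.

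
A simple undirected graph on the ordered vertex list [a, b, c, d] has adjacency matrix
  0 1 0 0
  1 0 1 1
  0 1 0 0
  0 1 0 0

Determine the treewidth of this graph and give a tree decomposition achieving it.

Treewidth 1.
One optimal decomposition is:
Bags: B1 = {b, d}  B2 = {b, c}  B3 = {a, b}
Tree: B1–B2, B2–B3

The largest bag has 2 vertices, giving width 1; this decomposition certifies tw(G) ≤ 1. Since G has at least one edge (e.g. b–d), it is not an edgeless graph, so tw(G) ≥ 1. Hence tw(G) = 1 exactly.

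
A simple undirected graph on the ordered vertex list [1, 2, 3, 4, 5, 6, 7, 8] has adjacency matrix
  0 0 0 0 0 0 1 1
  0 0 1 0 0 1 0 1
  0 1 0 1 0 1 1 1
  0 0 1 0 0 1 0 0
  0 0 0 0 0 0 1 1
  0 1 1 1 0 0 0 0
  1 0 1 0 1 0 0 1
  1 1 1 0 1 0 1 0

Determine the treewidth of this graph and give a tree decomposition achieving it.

Each bag holds 3 vertices, so the decomposition has width 2, which upper-bounds the treewidth. Conversely, {1, 7, 8} is a clique of size 3, and the vertices of any clique must share a bag in every tree decomposition; so some bag has ≥ 3 vertices and tw(G) ≥ 2. The upper and lower bounds meet at 2, so that is the treewidth.

Treewidth 2.
Bags: B1 = {3, 7, 8}  B2 = {2, 3, 8}  B3 = {2, 3, 6}  B4 = {3, 4, 6}  B5 = {1, 7, 8}  B6 = {5, 7, 8}
Tree: B1–B2, B2–B3, B3–B4, B1–B5, B5–B6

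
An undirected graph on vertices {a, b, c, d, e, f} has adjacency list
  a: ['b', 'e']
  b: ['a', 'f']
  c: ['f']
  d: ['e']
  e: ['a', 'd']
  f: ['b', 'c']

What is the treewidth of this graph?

A width-1 tree decomposition is:
Bags: B1 = {d, e}  B2 = {a, e}  B3 = {a, b}  B4 = {b, f}  B5 = {c, f}
Tree: B1–B2, B2–B3, B3–B4, B4–B5
Each bag holds 2 vertices, so the decomposition has width 1, which upper-bounds the treewidth. Since G has at least one edge (e.g. d–e), it is not an edgeless graph, so tw(G) ≥ 1. Combining the bounds, tw(G) = 1.

1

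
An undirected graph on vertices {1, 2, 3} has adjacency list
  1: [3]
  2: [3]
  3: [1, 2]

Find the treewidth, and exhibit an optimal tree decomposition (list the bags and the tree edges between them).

Each bag holds 2 vertices, so the decomposition has width 1, which upper-bounds the treewidth. G has an edge, so its treewidth is at least 1. Combining the bounds, tw(G) = 1.

Treewidth 1.
One such decomposition:
Bags: B1 = {1, 3}  B2 = {2, 3}
Tree: B1–B2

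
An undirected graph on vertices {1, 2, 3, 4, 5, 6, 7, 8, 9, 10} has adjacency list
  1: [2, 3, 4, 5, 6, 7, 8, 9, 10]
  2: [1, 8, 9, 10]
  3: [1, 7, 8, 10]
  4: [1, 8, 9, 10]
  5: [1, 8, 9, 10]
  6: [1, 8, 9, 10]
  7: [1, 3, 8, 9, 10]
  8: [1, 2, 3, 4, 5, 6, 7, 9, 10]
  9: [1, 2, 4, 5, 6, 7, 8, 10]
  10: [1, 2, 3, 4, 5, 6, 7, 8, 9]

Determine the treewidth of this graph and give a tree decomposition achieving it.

Treewidth 4.
Bags: B1 = {1, 2, 8, 9, 10}  B2 = {1, 5, 8, 9, 10}  B3 = {1, 4, 8, 9, 10}  B4 = {1, 6, 8, 9, 10}  B5 = {1, 7, 8, 9, 10}  B6 = {1, 3, 7, 8, 10}
Tree: B1–B2, B2–B3, B1–B4, B3–B5, B5–B6

Each bag holds 5 vertices, so the decomposition has width 4, which upper-bounds the treewidth. On the other hand G contains the 5-clique {1, 2, 8, 9, 10}. A clique must lie in a single bag of any decomposition, so no decomposition can have width below 4. Combining the bounds, tw(G) = 4.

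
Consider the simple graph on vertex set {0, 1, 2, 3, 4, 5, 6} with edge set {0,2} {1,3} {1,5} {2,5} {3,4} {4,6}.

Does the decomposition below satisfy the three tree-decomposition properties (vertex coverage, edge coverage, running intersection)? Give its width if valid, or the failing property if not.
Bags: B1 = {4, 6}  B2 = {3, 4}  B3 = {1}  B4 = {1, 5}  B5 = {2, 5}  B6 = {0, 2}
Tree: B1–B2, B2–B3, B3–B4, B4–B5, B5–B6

A tree decomposition must satisfy three properties: every vertex lies in some bag; for every edge, both endpoints lie together in some bag; and for every vertex, the bags containing it form a connected subtree. Here edge (3,1) lies in no bag, so the decomposition is invalid.

No — edge (3,1) lies in no bag.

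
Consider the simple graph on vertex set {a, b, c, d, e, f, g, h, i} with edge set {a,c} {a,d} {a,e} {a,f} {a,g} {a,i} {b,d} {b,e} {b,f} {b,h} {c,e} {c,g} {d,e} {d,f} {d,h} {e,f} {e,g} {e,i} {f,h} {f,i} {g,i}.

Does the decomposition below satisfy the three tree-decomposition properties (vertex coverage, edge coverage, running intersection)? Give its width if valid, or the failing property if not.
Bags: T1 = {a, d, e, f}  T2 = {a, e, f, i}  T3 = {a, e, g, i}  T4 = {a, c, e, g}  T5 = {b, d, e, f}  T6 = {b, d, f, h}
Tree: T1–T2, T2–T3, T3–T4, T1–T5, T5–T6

Yes; width 3.

Checking the three conditions: (i) the bags cover all of {a, b, c, d, e, f, g, h, i}; (ii) for each edge, some bag contains both endpoints; (iii) the bags containing any fixed vertex form a subtree. All hold, so the decomposition is valid with width 4 − 1 = 3.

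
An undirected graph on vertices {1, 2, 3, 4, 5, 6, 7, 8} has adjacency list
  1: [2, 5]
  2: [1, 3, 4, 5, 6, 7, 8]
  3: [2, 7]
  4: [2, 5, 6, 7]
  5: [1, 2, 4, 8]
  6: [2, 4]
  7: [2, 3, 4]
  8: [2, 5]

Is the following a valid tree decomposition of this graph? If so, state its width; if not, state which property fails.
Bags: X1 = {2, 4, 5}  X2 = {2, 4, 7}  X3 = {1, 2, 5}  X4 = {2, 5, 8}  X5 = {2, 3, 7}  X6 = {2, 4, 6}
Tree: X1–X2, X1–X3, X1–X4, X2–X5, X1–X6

Yes; width 2.

Vertex coverage: the bags together contain {1, 2, 3, 4, 5, 6, 7, 8}, the full vertex set. Edge coverage: each edge of G has both endpoints in at least one bag. Running intersection: for every vertex, the bags containing it form a connected subtree. All three properties hold, so this is a valid tree decomposition of width max|bag| − 1 = 2, and hence tw(G) ≤ 2.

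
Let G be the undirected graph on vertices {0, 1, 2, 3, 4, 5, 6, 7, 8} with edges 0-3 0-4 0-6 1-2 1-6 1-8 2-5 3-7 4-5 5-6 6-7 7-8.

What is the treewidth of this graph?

3

A width-3 tree decomposition is:
Bags: B1 = {1, 3, 7, 8}  B2 = {1, 3, 6, 7}  B3 = {0, 1, 3, 6}  B4 = {0, 1, 2, 6}  B5 = {0, 2, 5, 6}  B6 = {0, 2, 4, 5}
Tree: B1–B2, B2–B3, B3–B4, B4–B5, B5–B6
Each bag holds 4 vertices, so the decomposition has width 3, which upper-bounds the treewidth. For the lower bound: the 4 vertex sets {3,7,8}, {1}, {6}, {0,2,4,5} are disjoint, each induces a connected subgraph, and every pair is joined by at least one edge of G. Contracting each set to a single vertex therefore yields K_{4} as a minor, and since treewidth is minor-monotone, tw(G) ≥ tw(K_{4}) = 3. The upper and lower bounds meet at 3, so that is the treewidth.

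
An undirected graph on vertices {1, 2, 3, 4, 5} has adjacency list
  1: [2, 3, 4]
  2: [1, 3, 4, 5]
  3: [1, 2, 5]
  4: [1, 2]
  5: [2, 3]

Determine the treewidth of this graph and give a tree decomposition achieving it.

Every bag has size at most 3, so the width is 3 − 1 = 2 and tw(G) ≤ 2. On the other hand G contains the 3-clique {1, 2, 3}. A clique must lie in a single bag of any decomposition, so no decomposition can have width below 2. Combining the bounds, tw(G) = 2.

Treewidth 2.
Bags: B1 = {1, 2, 3}  B2 = {1, 2, 4}  B3 = {2, 3, 5}
Tree: B1–B2, B1–B3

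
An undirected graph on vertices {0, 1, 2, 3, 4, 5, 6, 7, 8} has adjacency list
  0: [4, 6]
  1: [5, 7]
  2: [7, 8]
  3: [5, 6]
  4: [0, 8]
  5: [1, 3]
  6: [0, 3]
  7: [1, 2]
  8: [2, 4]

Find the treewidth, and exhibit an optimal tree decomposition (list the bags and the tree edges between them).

Treewidth 2.
One optimal decomposition is:
Bags: B1 = {0, 4, 6}  B2 = {4, 6, 8}  B3 = {2, 6, 8}  B4 = {2, 6, 7}  B5 = {1, 6, 7}  B6 = {1, 5, 6}  B7 = {3, 5, 6}
Tree: B1–B2, B2–B3, B3–B4, B4–B5, B5–B6, B6–B7

Each bag holds 3 vertices, so the decomposition has width 2, which upper-bounds the treewidth. Since 6–0–4–8–2–7–1–5–3–6 is a cycle in G, G is not acyclic. Forests are exactly the graphs of treewidth ≤ 1, so tw(G) ≥ 2. Therefore the treewidth is 2.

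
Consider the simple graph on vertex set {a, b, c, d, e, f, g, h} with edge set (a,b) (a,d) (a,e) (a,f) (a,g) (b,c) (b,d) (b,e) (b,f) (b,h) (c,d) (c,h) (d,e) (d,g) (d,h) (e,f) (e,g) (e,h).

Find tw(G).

A width-3 tree decomposition is:
Bags: B1 = {b, d, e, h}  B2 = {a, b, d, e}  B3 = {a, d, e, g}  B4 = {b, c, d, h}  B5 = {a, b, e, f}
Tree: B1–B2, B2–B3, B1–B4, B2–B5
Every bag has size at most 4, so the width is 4 − 1 = 3 and tw(G) ≤ 3. For the lower bound, the 4 vertices {a, d, e, g} are pairwise adjacent, and any tree decomposition puts a clique entirely inside one bag — forcing width ≥ 3. Hence tw(G) = 3 exactly.

3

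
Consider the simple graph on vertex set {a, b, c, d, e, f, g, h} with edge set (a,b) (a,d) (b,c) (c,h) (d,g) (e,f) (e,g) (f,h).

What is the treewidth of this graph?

2

A width-2 tree decomposition is:
Bags: B1 = {e, f, h}  B2 = {e, g, h}  B3 = {d, g, h}  B4 = {a, d, h}  B5 = {a, b, h}  B6 = {b, c, h}
Tree: B1–B2, B2–B3, B3–B4, B4–B5, B5–B6
Each bag holds 3 vertices, so the decomposition has width 2, which upper-bounds the treewidth. Since h–f–e–g–d–a–b–c–h is a cycle in G, G is not acyclic. Forests are exactly the graphs of treewidth ≤ 1, so tw(G) ≥ 2. Hence tw(G) = 2 exactly.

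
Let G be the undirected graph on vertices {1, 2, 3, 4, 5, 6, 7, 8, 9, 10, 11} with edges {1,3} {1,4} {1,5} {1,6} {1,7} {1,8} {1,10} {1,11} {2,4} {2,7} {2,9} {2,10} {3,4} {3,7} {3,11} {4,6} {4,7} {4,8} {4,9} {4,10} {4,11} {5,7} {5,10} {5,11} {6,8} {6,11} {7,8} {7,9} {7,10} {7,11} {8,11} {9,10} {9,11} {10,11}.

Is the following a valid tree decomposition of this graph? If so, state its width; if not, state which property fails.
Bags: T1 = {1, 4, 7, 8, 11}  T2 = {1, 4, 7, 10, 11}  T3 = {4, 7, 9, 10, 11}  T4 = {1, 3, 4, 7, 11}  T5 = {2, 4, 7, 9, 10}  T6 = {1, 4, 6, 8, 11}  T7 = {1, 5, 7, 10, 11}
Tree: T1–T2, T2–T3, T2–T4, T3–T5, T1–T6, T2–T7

Yes; width 4.

Checking the three conditions: (i) the bags cover all of {1, 2, 3, 4, 5, 6, 7, 8, 9, 10, 11}; (ii) for each edge, some bag contains both endpoints; (iii) the bags containing any fixed vertex form a subtree. All hold, so the decomposition is valid with width 5 − 1 = 4.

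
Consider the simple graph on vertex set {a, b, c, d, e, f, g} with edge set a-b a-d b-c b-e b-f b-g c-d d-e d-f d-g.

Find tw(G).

A width-2 tree decomposition is:
Bags: B1 = {b, d, f}  B2 = {b, d, g}  B3 = {b, c, d}  B4 = {b, d, e}  B5 = {a, b, d}
Tree: B1–B2, B2–B3, B3–B4, B4–B5
Each bag holds 3 vertices, so the decomposition has width 2, which upper-bounds the treewidth. For the lower bound, G contains the cycle d–f–b–g–d, so G is not a forest; only forests have treewidth ≤ 1, hence tw(G) ≥ 2. The upper and lower bounds meet at 2, so that is the treewidth.

2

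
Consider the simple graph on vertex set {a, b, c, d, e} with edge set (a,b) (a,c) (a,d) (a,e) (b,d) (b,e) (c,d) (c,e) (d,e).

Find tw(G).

3

A width-3 tree decomposition is:
Bags: B1 = {a, c, d, e}  B2 = {a, b, d, e}
Tree: B1–B2
Every bag has size at most 4, so the width is 4 − 1 = 3 and tw(G) ≤ 3. For the lower bound, the 4 vertices {a, c, d, e} are pairwise adjacent, and any tree decomposition puts a clique entirely inside one bag — forcing width ≥ 3. Hence tw(G) = 3 exactly.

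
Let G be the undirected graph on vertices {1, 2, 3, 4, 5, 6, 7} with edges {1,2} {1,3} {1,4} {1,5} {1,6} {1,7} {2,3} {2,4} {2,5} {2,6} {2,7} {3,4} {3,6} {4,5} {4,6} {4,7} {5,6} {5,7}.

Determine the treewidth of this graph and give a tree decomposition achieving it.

Treewidth 4.
Bags: B1 = {1, 2, 4, 5, 6}  B2 = {1, 2, 3, 4, 6}  B3 = {1, 2, 4, 5, 7}
Tree: B1–B2, B1–B3

Each bag holds 5 vertices, so the decomposition has width 4, which upper-bounds the treewidth. Conversely, {1, 2, 3, 4, 6} is a clique of size 5, and the vertices of any clique must share a bag in every tree decomposition; so some bag has ≥ 5 vertices and tw(G) ≥ 4. The upper and lower bounds meet at 4, so that is the treewidth.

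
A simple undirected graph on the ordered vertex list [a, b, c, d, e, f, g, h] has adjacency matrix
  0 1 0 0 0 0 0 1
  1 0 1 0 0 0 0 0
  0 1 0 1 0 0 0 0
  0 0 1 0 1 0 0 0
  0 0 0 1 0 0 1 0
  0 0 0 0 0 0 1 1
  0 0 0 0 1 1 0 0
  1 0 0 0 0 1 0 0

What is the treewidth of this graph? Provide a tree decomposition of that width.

Treewidth 2.
One such decomposition:
Bags: B1 = {a, b, h}  B2 = {b, f, h}  B3 = {b, f, g}  B4 = {b, e, g}  B5 = {b, d, e}  B6 = {b, c, d}
Tree: B1–B2, B2–B3, B3–B4, B4–B5, B5–B6

Each bag holds 3 vertices, so the decomposition has width 2, which upper-bounds the treewidth. Since b–a–h–f–g–e–d–c–b is a cycle in G, G is not acyclic. Forests are exactly the graphs of treewidth ≤ 1, so tw(G) ≥ 2. Therefore the treewidth is 2.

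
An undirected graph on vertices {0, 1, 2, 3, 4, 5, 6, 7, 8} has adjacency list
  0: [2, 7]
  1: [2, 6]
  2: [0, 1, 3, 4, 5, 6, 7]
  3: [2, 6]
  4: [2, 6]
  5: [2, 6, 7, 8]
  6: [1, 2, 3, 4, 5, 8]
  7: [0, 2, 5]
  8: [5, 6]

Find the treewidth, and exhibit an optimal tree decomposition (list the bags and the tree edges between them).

The largest bag has 3 vertices, giving width 2; this decomposition certifies tw(G) ≤ 2. For the lower bound, the 3 vertices {5, 6, 8} are pairwise adjacent, and any tree decomposition puts a clique entirely inside one bag — forcing width ≥ 2. Therefore the treewidth is 2.

Treewidth 2.
One optimal decomposition is:
Bags: B1 = {2, 5, 6}  B2 = {2, 3, 6}  B3 = {1, 2, 6}  B4 = {2, 4, 6}  B5 = {2, 5, 7}  B6 = {5, 6, 8}  B7 = {0, 2, 7}
Tree: B1–B2, B2–B3, B1–B4, B1–B5, B1–B6, B5–B7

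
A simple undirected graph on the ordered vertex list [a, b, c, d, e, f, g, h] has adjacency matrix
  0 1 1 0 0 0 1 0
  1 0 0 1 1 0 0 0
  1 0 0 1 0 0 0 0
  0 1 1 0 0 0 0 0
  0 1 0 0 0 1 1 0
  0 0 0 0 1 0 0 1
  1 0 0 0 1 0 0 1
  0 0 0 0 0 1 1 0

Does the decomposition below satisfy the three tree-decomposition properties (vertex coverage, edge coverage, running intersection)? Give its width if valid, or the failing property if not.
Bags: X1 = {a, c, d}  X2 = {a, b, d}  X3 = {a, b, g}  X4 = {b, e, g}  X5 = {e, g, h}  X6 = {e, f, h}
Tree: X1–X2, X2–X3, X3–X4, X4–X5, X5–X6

Yes; width 2.

Every vertex of G appears in some bag (union = {a, b, c, d, e, f, g, h}); every edge is covered by a bag; and for each vertex v the set of bags containing v is connected in the bag tree. The decomposition is therefore valid. The largest bag has 3 vertices, so the width is 2.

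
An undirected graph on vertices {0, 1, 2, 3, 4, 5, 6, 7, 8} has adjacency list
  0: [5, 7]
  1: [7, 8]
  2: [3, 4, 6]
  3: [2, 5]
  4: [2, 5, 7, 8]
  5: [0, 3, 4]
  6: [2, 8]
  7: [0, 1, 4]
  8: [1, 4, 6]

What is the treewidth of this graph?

3

A width-3 tree decomposition is:
Bags: B1 = {1, 6, 7, 8}  B2 = {4, 6, 7, 8}  B3 = {2, 4, 6, 7}  B4 = {0, 2, 4, 7}  B5 = {0, 2, 4, 5}  B6 = {0, 2, 3, 5}
Tree: B1–B2, B2–B3, B3–B4, B4–B5, B5–B6
The largest bag has 4 vertices, giving width 3; this decomposition certifies tw(G) ≤ 3. For the lower bound: the 4 vertex sets {1,6,8}, {7}, {4}, {0,2,3,5} are disjoint, each induces a connected subgraph, and every pair is joined by at least one edge of G. Contracting each set to a single vertex therefore yields K_{4} as a minor, and since treewidth is minor-monotone, tw(G) ≥ tw(K_{4}) = 3. Therefore the treewidth is 3.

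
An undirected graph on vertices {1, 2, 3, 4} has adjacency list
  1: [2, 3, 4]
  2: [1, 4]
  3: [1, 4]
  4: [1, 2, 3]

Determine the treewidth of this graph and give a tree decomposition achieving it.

Every bag has size at most 3, so the width is 3 − 1 = 2 and tw(G) ≤ 2. For the lower bound, the 3 vertices {1, 2, 4} are pairwise adjacent, and any tree decomposition puts a clique entirely inside one bag — forcing width ≥ 2. The upper and lower bounds meet at 2, so that is the treewidth.

Treewidth 2.
One such decomposition:
Bags: B1 = {1, 3, 4}  B2 = {1, 2, 4}
Tree: B1–B2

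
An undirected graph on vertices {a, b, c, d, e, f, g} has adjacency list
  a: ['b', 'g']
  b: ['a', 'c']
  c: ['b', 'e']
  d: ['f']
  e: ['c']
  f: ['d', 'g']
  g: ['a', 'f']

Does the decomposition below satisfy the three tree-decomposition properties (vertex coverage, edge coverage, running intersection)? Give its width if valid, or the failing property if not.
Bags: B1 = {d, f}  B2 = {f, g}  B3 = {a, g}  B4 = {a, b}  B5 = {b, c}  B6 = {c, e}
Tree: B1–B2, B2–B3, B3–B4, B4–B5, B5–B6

Yes; width 1.

Checking the three conditions: (i) the bags cover all of {a, b, c, d, e, f, g}; (ii) for each edge, some bag contains both endpoints; (iii) the bags containing any fixed vertex form a subtree. All hold, so the decomposition is valid with width 2 − 1 = 1.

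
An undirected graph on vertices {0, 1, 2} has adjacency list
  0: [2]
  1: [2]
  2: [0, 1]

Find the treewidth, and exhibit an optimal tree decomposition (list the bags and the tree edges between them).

Treewidth 1.
Bags: B1 = {1, 2}  B2 = {0, 2}
Tree: B1–B2

The largest bag has 2 vertices, giving width 1; this decomposition certifies tw(G) ≤ 1. G has an edge, so its treewidth is at least 1. Hence tw(G) = 1 exactly.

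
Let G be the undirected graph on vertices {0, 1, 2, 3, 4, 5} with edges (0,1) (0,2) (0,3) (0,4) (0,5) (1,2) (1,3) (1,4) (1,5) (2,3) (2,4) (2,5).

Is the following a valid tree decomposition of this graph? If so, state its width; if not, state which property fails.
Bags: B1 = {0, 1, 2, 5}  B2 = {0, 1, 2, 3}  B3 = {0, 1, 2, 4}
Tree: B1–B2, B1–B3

Yes; width 3.

Vertex coverage: the bags together contain {0, 1, 2, 3, 4, 5}, the full vertex set. Edge coverage: each edge of G has both endpoints in at least one bag. Running intersection: for every vertex, the bags containing it form a connected subtree. All three properties hold, so this is a valid tree decomposition of width max|bag| − 1 = 3, and hence tw(G) ≤ 3.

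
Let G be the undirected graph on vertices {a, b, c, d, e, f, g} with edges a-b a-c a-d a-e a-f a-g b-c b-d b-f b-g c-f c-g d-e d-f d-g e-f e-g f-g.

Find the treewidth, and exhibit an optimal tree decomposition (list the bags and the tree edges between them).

Treewidth 4.
One optimal decomposition is:
Bags: B1 = {a, b, d, f, g}  B2 = {a, b, c, f, g}  B3 = {a, d, e, f, g}
Tree: B1–B2, B1–B3

The largest bag has 5 vertices, giving width 4; this decomposition certifies tw(G) ≤ 4. For the lower bound, the 5 vertices {a, d, e, f, g} are pairwise adjacent, and any tree decomposition puts a clique entirely inside one bag — forcing width ≥ 4. The upper and lower bounds meet at 4, so that is the treewidth.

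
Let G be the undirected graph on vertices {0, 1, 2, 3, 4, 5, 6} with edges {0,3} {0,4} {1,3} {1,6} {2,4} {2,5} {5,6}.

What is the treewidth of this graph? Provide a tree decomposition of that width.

Every bag has size at most 3, so the width is 3 − 1 = 2 and tw(G) ≤ 2. Since 5–6–1–3–0–4–2–5 is a cycle in G, G is not acyclic. Forests are exactly the graphs of treewidth ≤ 1, so tw(G) ≥ 2. Combining the bounds, tw(G) = 2.

Treewidth 2.
Bags: B1 = {1, 5, 6}  B2 = {1, 3, 5}  B3 = {0, 3, 5}  B4 = {0, 4, 5}  B5 = {2, 4, 5}
Tree: B1–B2, B2–B3, B3–B4, B4–B5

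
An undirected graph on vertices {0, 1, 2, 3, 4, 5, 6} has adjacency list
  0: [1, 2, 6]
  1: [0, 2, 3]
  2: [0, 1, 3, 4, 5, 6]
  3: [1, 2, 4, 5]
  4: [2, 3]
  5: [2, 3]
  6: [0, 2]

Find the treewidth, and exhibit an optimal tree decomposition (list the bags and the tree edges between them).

Treewidth 2.
Bags: B1 = {2, 3, 4}  B2 = {1, 2, 3}  B3 = {2, 3, 5}  B4 = {0, 1, 2}  B5 = {0, 2, 6}
Tree: B1–B2, B1–B3, B2–B4, B4–B5

The largest bag has 3 vertices, giving width 2; this decomposition certifies tw(G) ≤ 2. For the lower bound, the 3 vertices {0, 1, 2} are pairwise adjacent, and any tree decomposition puts a clique entirely inside one bag — forcing width ≥ 2. The upper and lower bounds meet at 2, so that is the treewidth.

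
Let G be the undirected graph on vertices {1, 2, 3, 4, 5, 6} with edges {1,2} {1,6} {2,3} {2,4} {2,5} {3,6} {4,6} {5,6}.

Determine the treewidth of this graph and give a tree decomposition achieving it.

Each bag holds 3 vertices, so the decomposition has width 2, which upper-bounds the treewidth. Since 4–6–5–2–4 is a cycle in G, G is not acyclic. Forests are exactly the graphs of treewidth ≤ 1, so tw(G) ≥ 2. Combining the bounds, tw(G) = 2.

Treewidth 2.
One optimal decomposition is:
Bags: B1 = {2, 4, 6}  B2 = {2, 5, 6}  B3 = {1, 2, 6}  B4 = {2, 3, 6}
Tree: B1–B2, B2–B3, B3–B4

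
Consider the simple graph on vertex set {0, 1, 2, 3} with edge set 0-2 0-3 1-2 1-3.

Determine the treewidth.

2

A width-2 tree decomposition is:
Bags: B1 = {0, 2, 3}  B2 = {1, 2, 3}
Tree: B1–B2
Every bag has size at most 3, so the width is 3 − 1 = 2 and tw(G) ≤ 2. The edges 3–0–2–1–3 form a cycle, so G is not a tree and its treewidth is at least 2. Combining the bounds, tw(G) = 2.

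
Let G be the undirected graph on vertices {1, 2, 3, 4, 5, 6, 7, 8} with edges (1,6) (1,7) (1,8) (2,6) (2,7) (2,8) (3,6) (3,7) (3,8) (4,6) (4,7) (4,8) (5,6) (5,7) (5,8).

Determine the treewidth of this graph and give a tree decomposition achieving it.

Every bag has size at most 4, so the width is 4 − 1 = 3 and tw(G) ≤ 3. For the lower bound: the 4 vertex sets {1,6}, {5,7}, {8}, {2} are disjoint, each induces a connected subgraph, and every pair is joined by at least one edge of G. Contracting each set to a single vertex therefore yields K_{4} as a minor, and since treewidth is minor-monotone, tw(G) ≥ tw(K_{4}) = 3. Therefore the treewidth is 3.

Treewidth 3.
One optimal decomposition is:
Bags: B1 = {1, 6, 7, 8}  B2 = {5, 6, 7, 8}  B3 = {2, 6, 7, 8}  B4 = {4, 6, 7, 8}  B5 = {3, 6, 7, 8}
Tree: B1–B2, B2–B3, B3–B4, B4–B5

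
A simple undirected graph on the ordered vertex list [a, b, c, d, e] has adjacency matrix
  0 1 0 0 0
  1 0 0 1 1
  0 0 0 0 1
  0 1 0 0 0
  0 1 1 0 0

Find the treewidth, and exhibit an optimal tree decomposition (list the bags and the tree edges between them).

Each bag holds 2 vertices, so the decomposition has width 1, which upper-bounds the treewidth. Since G has at least one edge (e.g. e–c), it is not an edgeless graph, so tw(G) ≥ 1. Therefore the treewidth is 1.

Treewidth 1.
Bags: B1 = {c, e}  B2 = {b, e}  B3 = {b, d}  B4 = {a, b}
Tree: B1–B2, B2–B3, B2–B4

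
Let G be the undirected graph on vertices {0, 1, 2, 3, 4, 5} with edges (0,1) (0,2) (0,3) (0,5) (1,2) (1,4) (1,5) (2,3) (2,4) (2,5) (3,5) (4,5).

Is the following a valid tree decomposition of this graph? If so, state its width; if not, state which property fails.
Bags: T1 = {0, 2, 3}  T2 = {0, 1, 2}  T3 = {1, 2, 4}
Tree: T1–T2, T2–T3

No — vertex 5 appears in no bag.

A tree decomposition must satisfy three properties: every vertex lies in some bag; for every edge, both endpoints lie together in some bag; and for every vertex, the bags containing it form a connected subtree. Here vertex 5 appears in no bag, so the decomposition is invalid.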